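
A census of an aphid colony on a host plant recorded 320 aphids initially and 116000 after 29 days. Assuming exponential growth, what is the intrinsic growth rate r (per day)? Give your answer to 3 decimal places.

From N(t) = N₀·e^(rt): e^(r·29) = 116000/320 = 362.5.
r·29 = ln(362.5) = 5.893, so r = 5.893/29 = 0.20321.

0.203 per day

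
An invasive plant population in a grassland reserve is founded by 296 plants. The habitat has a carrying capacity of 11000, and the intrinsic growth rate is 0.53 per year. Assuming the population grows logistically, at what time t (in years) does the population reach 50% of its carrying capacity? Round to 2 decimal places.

A = (K − N₀)/N₀ = (11000 − 296)/296 = 36.162.
Solve 11000/(1 + 36.162·e^(−0.53t)) = 5500: 1 + 36.162·e^(−0.53t) = 2, so e^(−0.53t) = 0.0276532.
−0.53·t = ln(0.0276532) = -3.588, so t = 3.588/0.53 = 6.7698.

6.77 years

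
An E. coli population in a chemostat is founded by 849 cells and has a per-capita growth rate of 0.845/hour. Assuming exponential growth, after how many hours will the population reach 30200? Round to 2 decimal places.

Set N₀·e^(rt) = 30200: e^(0.845·t) = 30200/849 = 35.571.
0.845·t = ln(35.571) = 3.5715, so t = 3.5715/0.845 = 4.2267.

4.23 hours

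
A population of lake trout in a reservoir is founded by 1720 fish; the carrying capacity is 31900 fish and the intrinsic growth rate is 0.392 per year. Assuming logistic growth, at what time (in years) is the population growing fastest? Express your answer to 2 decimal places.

Logistic growth is fastest at N = K/2 = 15950.
A = (K − N₀)/N₀ = 17.547. Set K/(1 + A·e^(−rt)) = K/2 → A·e^(−rt) = 1.
e^(−0.392t) = 1/17.547 = 0.0569914, so t = ln(17.547)/0.392 = 2.8649/0.392 = 7.3083.

7.31 years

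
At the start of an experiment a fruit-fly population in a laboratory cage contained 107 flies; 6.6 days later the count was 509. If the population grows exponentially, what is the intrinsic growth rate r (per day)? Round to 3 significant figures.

From N(t) = N₀·e^(rt): e^(r·6.6) = 509/107 = 4.757.
r·6.6 = ln(4.757) = 1.5596, so r = 1.5596/6.6 = 0.23631.

0.236 per day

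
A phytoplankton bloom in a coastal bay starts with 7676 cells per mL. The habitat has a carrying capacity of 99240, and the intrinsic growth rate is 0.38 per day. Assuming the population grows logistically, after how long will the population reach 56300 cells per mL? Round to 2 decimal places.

7.24 days

A = (K − N₀)/N₀ = (99240 − 7676)/7676 = 11.929.
Solve 99240/(1 + 11.929·e^(−0.38t)) = 56300: 1 + 11.929·e^(−0.38t) = 1.7627, so e^(−0.38t) = 0.0639387.
−0.38·t = ln(0.0639387) = -2.7498, so t = 2.7498/0.38 = 7.2364.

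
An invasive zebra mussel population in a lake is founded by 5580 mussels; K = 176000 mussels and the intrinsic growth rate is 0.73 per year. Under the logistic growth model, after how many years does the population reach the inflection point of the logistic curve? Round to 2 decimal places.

4.68 years

Logistic growth is fastest at N = K/2 = 88000.
A = (K − N₀)/N₀ = 30.541. Set K/(1 + A·e^(−rt)) = K/2 → A·e^(−rt) = 1.
e^(−0.73t) = 1/30.541 = 0.0327426, so t = ln(30.541)/0.73 = 3.4191/0.73 = 4.6837.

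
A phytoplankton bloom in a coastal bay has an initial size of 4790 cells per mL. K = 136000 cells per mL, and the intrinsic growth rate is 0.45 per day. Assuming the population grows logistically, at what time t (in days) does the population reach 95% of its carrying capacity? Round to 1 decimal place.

A = (K − N₀)/N₀ = (136000 − 4790)/4790 = 27.392.
Solve 136000/(1 + 27.392·e^(−0.45t)) = 129200: 1 + 27.392·e^(−0.45t) = 1.0526, so e^(−0.45t) = 0.00192139.
−0.45·t = ln(0.00192139) = -6.2547, so t = 6.2547/0.45 = 13.899.

13.9 days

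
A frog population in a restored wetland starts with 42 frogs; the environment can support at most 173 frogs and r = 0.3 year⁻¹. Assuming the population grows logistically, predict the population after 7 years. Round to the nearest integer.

125 frogs

A = (K − N₀)/N₀ = (173 − 42)/42 = 3.119.
N(t) = K/(1 + A·e^(−rt)) = 173/(1 + 3.119×e^(−0.3×7)).
e^(−2.1) = 0.12246; denominator = 1 + 3.119×0.12246 = 1.3819.
N = 173/1.3819 = 125.186.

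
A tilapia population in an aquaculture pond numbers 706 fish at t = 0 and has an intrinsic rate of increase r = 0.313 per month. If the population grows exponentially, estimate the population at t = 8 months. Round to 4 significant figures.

8635 fish

N(t) = N₀·e^(rt) = 706 × e^(0.313×8) = 706 × e^2.504.
e^2.504 ≈ 12.231, so N ≈ 706 × 12.231 = 8635.31.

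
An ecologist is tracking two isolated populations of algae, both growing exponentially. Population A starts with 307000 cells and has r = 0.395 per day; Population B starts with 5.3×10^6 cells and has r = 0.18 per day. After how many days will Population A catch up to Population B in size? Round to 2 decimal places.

13.25 days

Set 307000·e^(0.395t) = 5.3×10^6·e^(0.18t).
e^((0.395 − 0.18)t) = 5.3×10^6/307000 → e^(0.215·t) = 17.264.
0.215·t = ln(17.264) = 2.8486, so t = 2.8486/0.215 = 13.249.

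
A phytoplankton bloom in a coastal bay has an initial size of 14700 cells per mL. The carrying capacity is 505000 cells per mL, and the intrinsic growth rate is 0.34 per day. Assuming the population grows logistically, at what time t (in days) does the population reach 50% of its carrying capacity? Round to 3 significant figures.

10.3 days

A = (K − N₀)/N₀ = (505000 − 14700)/14700 = 33.354.
Solve 505000/(1 + 33.354·e^(−0.34t)) = 252500: 1 + 33.354·e^(−0.34t) = 2, so e^(−0.34t) = 0.0299816.
−0.34·t = ln(0.0299816) = -3.5072, so t = 3.5072/0.34 = 10.315.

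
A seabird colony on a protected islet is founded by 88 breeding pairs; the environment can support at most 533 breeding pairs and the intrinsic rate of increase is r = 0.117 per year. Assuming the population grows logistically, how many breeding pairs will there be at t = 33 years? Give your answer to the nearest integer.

482 breeding pairs

A = (K − N₀)/N₀ = (533 − 88)/88 = 5.0568.
N(t) = K/(1 + A·e^(−rt)) = 533/(1 + 5.0568×e^(−0.117×33)).
e^(−3.861) = 0.021047; denominator = 1 + 5.0568×0.021047 = 1.1064.
N = 533/1.1064 = 481.729.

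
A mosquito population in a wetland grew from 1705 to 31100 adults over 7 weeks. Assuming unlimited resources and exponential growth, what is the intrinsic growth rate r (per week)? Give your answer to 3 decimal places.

0.415 per week

From N(t) = N₀·e^(rt): e^(r·7) = 31100/1705 = 18.24.
r·7 = ln(18.24) = 2.9036, so r = 2.9036/7 = 0.41481.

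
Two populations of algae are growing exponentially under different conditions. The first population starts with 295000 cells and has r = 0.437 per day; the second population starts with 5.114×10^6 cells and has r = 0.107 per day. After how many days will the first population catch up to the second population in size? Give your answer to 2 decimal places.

Set 295000·e^(0.437t) = 5.114×10^6·e^(0.107t).
e^((0.437 − 0.107)t) = 5.114×10^6/295000 → e^(0.33·t) = 17.336.
0.33·t = ln(17.336) = 2.8528, so t = 2.8528/0.33 = 8.6447.

8.64 days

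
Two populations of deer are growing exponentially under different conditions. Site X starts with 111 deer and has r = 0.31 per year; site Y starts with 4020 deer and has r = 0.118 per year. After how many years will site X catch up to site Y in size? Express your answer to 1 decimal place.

18.7 years

Set 111·e^(0.31t) = 4020·e^(0.118t).
e^((0.31 − 0.118)t) = 4020/111 → e^(0.192·t) = 36.216.
0.192·t = ln(36.216) = 3.5895, so t = 3.5895/0.192 = 18.695.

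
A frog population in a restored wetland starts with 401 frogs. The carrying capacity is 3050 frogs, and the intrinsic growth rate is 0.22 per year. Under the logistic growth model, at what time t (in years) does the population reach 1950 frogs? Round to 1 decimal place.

A = (K − N₀)/N₀ = (3050 − 401)/401 = 6.606.
Solve 3050/(1 + 6.606·e^(−0.22t)) = 1950: 1 + 6.606·e^(−0.22t) = 1.5641, so e^(−0.22t) = 0.0853926.
−0.22·t = ln(0.0853926) = -2.4605, so t = 2.4605/0.22 = 11.184.

11.2 years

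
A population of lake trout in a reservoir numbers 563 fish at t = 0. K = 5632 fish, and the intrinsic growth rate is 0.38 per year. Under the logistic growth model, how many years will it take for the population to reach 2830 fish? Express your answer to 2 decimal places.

A = (K − N₀)/N₀ = (5632 − 563)/563 = 9.0036.
Solve 5632/(1 + 9.0036·e^(−0.38t)) = 2830: 1 + 9.0036·e^(−0.38t) = 1.9901, so e^(−0.38t) = 0.109968.
−0.38·t = ln(0.109968) = -2.2076, so t = 2.2076/0.38 = 5.8094.

5.81 years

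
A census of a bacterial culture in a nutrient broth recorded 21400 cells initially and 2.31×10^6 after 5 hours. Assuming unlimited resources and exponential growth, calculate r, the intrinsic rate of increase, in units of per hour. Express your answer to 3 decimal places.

From N(t) = N₀·e^(rt): e^(r·5) = 2.31×10^6/21400 = 107.94.
r·5 = ln(107.94) = 4.6816, so r = 4.6816/5 = 0.93632.

0.936 per hour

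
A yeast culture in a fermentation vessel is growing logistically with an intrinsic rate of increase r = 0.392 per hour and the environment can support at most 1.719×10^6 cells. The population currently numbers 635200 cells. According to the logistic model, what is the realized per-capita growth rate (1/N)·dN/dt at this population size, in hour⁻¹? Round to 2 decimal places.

0.25 per hour

(1/N)·dN/dt = r(1 − N/K) = 0.392 × (1 − 635200/1.719×10^6).
= 0.392 × 0.63048 = 0.24715.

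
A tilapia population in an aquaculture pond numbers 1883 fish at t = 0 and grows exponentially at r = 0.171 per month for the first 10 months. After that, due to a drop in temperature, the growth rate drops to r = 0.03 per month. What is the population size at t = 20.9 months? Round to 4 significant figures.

Phase 1: N(10) = 1883·e^(0.171×10) = 1883·e^1.71 = 10411.
Phase 2 runs for 20.9 − 10 = 10.9 months at r = 0.03.
N(20.9) = 10411·e^(0.03×10.9) = 10411·e^0.327 = 14438.

14440 fish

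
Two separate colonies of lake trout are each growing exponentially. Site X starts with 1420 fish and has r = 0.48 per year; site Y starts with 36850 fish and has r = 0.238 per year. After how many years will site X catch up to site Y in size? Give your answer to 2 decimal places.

13.46 years

Set 1420·e^(0.48t) = 36850·e^(0.238t).
e^((0.48 − 0.238)t) = 36850/1420 → e^(0.242·t) = 25.951.
0.242·t = ln(25.951) = 3.2562, so t = 3.2562/0.242 = 13.455.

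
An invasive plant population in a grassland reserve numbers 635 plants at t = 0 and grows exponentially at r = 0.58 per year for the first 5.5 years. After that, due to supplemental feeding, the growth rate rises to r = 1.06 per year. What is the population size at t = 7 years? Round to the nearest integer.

Phase 1: N(5.5) = 635·e^(0.58×5.5) = 635·e^3.19 = 15423.2.
Phase 2 runs for 7 − 5.5 = 1.5 years at r = 1.06.
N(7) = 15423.2·e^(1.06×1.5) = 15423.2·e^1.59 = 75631.3.

75631 plants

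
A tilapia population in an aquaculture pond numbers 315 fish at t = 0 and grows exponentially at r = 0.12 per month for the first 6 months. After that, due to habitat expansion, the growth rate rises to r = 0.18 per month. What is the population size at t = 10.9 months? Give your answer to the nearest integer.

1563 fish

Phase 1: N(6) = 315·e^(0.12×6) = 315·e^0.72 = 647.146.
Phase 2 runs for 10.9 − 6 = 4.9 months at r = 0.18.
N(10.9) = 647.146·e^(0.18×4.9) = 647.146·e^0.882 = 1563.33.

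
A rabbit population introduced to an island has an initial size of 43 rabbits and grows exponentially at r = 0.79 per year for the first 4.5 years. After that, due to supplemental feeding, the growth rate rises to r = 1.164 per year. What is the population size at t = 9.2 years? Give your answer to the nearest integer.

Phase 1: N(4.5) = 43·e^(0.79×4.5) = 43·e^3.555 = 1504.48.
Phase 2 runs for 9.2 − 4.5 = 4.7 years at r = 1.164.
N(9.2) = 1504.48·e^(1.164×4.7) = 1504.48·e^5.471 = 357539.

357539 rabbits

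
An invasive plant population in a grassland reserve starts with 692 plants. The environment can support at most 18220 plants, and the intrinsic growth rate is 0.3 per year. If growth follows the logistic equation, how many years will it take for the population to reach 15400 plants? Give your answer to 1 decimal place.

A = (K − N₀)/N₀ = (18220 − 692)/692 = 25.329.
Solve 18220/(1 + 25.329·e^(−0.3t)) = 15400: 1 + 25.329·e^(−0.3t) = 1.1831, so e^(−0.3t) = 0.0072294.
−0.3·t = ln(0.0072294) = -4.9296, so t = 4.9296/0.3 = 16.432.

16.4 years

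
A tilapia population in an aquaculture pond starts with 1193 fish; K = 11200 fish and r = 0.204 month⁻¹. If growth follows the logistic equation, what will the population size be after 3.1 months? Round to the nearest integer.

2053 fish

A = (K − N₀)/N₀ = (11200 − 1193)/1193 = 8.3881.
N(t) = K/(1 + A·e^(−rt)) = 11200/(1 + 8.3881×e^(−0.204×3.1)).
e^(−0.6324) = 0.53132; denominator = 1 + 8.3881×0.53132 = 5.4567.
N = 11200/5.4567 = 2052.51.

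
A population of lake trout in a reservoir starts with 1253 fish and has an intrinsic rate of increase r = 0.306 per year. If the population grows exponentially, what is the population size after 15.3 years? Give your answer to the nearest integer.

N(t) = N₀·e^(rt) = 1253 × e^(0.306×15.3) = 1253 × e^4.682.
e^4.682 ≈ 107.96, so N ≈ 1253 × 107.96 = 135279.

135279 fish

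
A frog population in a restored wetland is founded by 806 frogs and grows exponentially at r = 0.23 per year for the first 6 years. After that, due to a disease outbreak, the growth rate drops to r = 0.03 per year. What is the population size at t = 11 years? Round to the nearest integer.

Phase 1: N(6) = 806·e^(0.23×6) = 806·e^1.38 = 3203.77.
Phase 2 runs for 11 − 6 = 5 years at r = 0.03.
N(11) = 3203.77·e^(0.03×5) = 3203.77·e^0.15 = 3722.25.

3722 frogs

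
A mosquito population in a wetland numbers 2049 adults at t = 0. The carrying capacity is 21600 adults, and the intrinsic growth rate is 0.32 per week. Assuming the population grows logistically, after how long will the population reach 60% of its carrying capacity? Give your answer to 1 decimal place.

A = (K − N₀)/N₀ = (21600 − 2049)/2049 = 9.5417.
Solve 21600/(1 + 9.5417·e^(−0.32t)) = 12960: 1 + 9.5417·e^(−0.32t) = 1.6667, so e^(−0.32t) = 0.0698685.
−0.32·t = ln(0.0698685) = -2.6611, so t = 2.6611/0.32 = 8.3161.

8.3 weeks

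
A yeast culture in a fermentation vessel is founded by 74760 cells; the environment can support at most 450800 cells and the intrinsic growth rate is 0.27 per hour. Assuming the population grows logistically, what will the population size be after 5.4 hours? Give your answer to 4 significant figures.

A = (K − N₀)/N₀ = (450800 − 74760)/74760 = 5.03.
N(t) = K/(1 + A·e^(−rt)) = 450800/(1 + 5.03×e^(−0.27×5.4)).
e^(−1.458) = 0.2327; denominator = 1 + 5.03×0.2327 = 2.1705.
N = 450800/2.1705 = 207696.

207700 cells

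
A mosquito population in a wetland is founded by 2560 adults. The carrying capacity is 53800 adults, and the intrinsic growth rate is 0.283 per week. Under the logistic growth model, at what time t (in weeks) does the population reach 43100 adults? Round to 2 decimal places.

15.51 weeks

A = (K − N₀)/N₀ = (53800 − 2560)/2560 = 20.016.
Solve 53800/(1 + 20.016·e^(−0.283t)) = 43100: 1 + 20.016·e^(−0.283t) = 1.2483, so e^(−0.283t) = 0.0124033.
−0.283·t = ln(0.0124033) = -4.3898, so t = 4.3898/0.283 = 15.512.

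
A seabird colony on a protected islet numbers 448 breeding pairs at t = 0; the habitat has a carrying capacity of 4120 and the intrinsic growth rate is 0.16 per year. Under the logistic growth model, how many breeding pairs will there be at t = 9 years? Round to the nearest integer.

1400 breeding pairs

A = (K − N₀)/N₀ = (4120 − 448)/448 = 8.1964.
N(t) = K/(1 + A·e^(−rt)) = 4120/(1 + 8.1964×e^(−0.16×9)).
e^(−1.44) = 0.23693; denominator = 1 + 8.1964×0.23693 = 2.942.
N = 4120/2.942 = 1400.43.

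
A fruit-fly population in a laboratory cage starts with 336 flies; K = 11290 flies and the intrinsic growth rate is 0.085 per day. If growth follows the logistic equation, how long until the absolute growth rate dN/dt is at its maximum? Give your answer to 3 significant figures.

Logistic growth is fastest at N = K/2 = 5645.
A = (K − N₀)/N₀ = 32.601. Set K/(1 + A·e^(−rt)) = K/2 → A·e^(−rt) = 1.
e^(−0.085t) = 1/32.601 = 0.0306737, so t = ln(32.601)/0.085 = 3.4843/0.085 = 40.992.

41.0 days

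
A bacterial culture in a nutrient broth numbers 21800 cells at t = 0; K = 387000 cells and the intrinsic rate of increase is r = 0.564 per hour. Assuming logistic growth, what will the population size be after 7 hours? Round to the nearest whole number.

A = (K − N₀)/N₀ = (387000 − 21800)/21800 = 16.752.
N(t) = K/(1 + A·e^(−rt)) = 387000/(1 + 16.752×e^(−0.564×7)).
e^(−3.948) = 0.019293; denominator = 1 + 16.752×0.019293 = 1.3232.
N = 387000/1.3232 = 292471.

292471 cells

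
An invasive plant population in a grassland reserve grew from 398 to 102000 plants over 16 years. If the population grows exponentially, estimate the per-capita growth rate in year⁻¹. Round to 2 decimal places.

0.35 per year

From N(t) = N₀·e^(rt): e^(r·16) = 102000/398 = 256.28.
r·16 = ln(256.28) = 5.5463, so r = 5.5463/16 = 0.34664.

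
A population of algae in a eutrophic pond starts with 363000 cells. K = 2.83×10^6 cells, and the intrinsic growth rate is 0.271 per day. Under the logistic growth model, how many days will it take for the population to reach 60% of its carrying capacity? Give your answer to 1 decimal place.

A = (K − N₀)/N₀ = (2.83×10^6 − 363000)/363000 = 6.7961.
Solve 2.83×10^6/(1 + 6.7961·e^(−0.271t)) = 1.698×10^6: 1 + 6.7961·e^(−0.271t) = 1.6667, so e^(−0.271t) = 0.0980949.
−0.271·t = ln(0.0980949) = -2.3218, so t = 2.3218/0.271 = 8.5676.

8.6 days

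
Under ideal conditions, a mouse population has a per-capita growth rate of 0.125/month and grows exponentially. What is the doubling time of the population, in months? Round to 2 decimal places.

Doubling time t_d = ln(2)/r = 0.6931/0.125 = 5.5452.

5.55 months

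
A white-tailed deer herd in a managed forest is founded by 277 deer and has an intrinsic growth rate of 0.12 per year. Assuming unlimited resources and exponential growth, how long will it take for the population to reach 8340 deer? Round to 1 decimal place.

28.4 years

Set N₀·e^(rt) = 8340: e^(0.12·t) = 8340/277 = 30.108.
0.12·t = ln(30.108) = 3.4048, so t = 3.4048/0.12 = 28.373.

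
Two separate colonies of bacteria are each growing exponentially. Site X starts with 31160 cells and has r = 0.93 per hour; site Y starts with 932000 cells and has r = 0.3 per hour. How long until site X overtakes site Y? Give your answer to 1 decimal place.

5.4 hours

Set 31160·e^(0.93t) = 932000·e^(0.3t).
e^((0.93 − 0.3)t) = 932000/31160 → e^(0.63·t) = 29.91.
0.63·t = ln(29.91) = 3.3982, so t = 3.3982/0.63 = 5.394.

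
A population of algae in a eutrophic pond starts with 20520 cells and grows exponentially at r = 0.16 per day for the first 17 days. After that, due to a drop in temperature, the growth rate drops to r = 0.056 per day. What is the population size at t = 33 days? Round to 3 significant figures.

Phase 1: N(17) = 20520·e^(0.16×17) = 20520·e^2.72 = 311500.
Phase 2 runs for 33 − 17 = 16 days at r = 0.056.
N(33) = 311500·e^(0.056×16) = 311500·e^0.896 = 763108.

763000 cells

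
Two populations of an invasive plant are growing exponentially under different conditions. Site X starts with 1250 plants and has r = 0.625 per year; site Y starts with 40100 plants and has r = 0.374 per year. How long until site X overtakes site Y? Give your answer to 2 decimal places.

13.82 years

Set 1250·e^(0.625t) = 40100·e^(0.374t).
e^((0.625 − 0.374)t) = 40100/1250 → e^(0.251·t) = 32.08.
0.251·t = ln(32.08) = 3.4682, so t = 3.4682/0.251 = 13.818.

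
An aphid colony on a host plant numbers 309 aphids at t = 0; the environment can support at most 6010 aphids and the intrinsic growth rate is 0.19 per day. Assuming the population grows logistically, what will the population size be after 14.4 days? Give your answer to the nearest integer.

A = (K − N₀)/N₀ = (6010 − 309)/309 = 18.45.
N(t) = K/(1 + A·e^(−rt)) = 6010/(1 + 18.45×e^(−0.19×14.4)).
e^(−2.736) = 0.064829; denominator = 1 + 18.45×0.064829 = 2.1961.
N = 6010/2.1961 = 2736.69.

2737 aphids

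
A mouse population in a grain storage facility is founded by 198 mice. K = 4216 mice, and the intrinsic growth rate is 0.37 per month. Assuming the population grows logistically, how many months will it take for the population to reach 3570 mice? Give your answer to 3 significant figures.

A = (K − N₀)/N₀ = (4216 − 198)/198 = 20.293.
Solve 4216/(1 + 20.293·e^(−0.37t)) = 3570: 1 + 20.293·e^(−0.37t) = 1.181, so e^(−0.37t) = 0.00891702.
−0.37·t = ln(0.00891702) = -4.7198, so t = 4.7198/0.37 = 12.756.

12.8 months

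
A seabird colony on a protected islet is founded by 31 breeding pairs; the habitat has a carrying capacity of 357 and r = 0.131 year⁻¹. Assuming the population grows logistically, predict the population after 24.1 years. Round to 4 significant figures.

A = (K − N₀)/N₀ = (357 − 31)/31 = 10.516.
N(t) = K/(1 + A·e^(−rt)) = 357/(1 + 10.516×e^(−0.131×24.1)).
e^(−3.157) = 0.042549; denominator = 1 + 10.516×0.042549 = 1.4475.
N = 357/1.4475 = 246.641.

246.6 breeding pairs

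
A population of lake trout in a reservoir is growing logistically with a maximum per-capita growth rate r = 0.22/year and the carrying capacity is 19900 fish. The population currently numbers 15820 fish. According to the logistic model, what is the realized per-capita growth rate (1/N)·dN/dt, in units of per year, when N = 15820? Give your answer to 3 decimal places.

0.045 per year

(1/N)·dN/dt = r(1 − N/K) = 0.22 × (1 − 15820/19900).
= 0.22 × 0.20503 = 0.045106.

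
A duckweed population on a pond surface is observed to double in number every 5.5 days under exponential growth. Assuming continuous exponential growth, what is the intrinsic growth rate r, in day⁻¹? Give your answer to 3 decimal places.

0.126 per day

r = ln(2)/t_d = 0.6931/5.5 = 0.12603.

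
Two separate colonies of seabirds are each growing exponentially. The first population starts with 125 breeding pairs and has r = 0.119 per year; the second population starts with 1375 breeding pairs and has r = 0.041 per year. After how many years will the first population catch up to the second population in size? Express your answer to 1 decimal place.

30.7 years

Set 125·e^(0.119t) = 1375·e^(0.041t).
e^((0.119 − 0.041)t) = 1375/125 → e^(0.078·t) = 11.
0.078·t = ln(11) = 2.3979, so t = 2.3979/0.078 = 30.742.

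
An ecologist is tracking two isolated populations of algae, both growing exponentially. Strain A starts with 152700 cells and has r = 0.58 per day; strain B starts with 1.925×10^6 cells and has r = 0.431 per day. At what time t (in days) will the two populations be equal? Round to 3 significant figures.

17.0 days

Set 152700·e^(0.58t) = 1.925×10^6·e^(0.431t).
e^((0.58 − 0.431)t) = 1.925×10^6/152700 → e^(0.149·t) = 12.606.
0.149·t = ln(12.606) = 2.5342, so t = 2.5342/0.149 = 17.008.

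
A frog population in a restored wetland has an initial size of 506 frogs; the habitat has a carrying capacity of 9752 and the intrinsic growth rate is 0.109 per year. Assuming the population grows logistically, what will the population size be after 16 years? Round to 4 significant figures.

A = (K − N₀)/N₀ = (9752 − 506)/506 = 18.273.
N(t) = K/(1 + A·e^(−rt)) = 9752/(1 + 18.273×e^(−0.109×16)).
e^(−1.744) = 0.17482; denominator = 1 + 18.273×0.17482 = 4.1944.
N = 9752/4.1944 = 2324.99.

2325 frogs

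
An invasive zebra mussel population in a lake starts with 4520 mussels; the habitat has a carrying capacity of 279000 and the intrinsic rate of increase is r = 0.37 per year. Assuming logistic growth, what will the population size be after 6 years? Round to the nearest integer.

36733 mussels

A = (K − N₀)/N₀ = (279000 − 4520)/4520 = 60.726.
N(t) = K/(1 + A·e^(−rt)) = 279000/(1 + 60.726×e^(−0.37×6)).
e^(−2.22) = 0.10861; denominator = 1 + 60.726×0.10861 = 7.5954.
N = 279000/7.5954 = 36733.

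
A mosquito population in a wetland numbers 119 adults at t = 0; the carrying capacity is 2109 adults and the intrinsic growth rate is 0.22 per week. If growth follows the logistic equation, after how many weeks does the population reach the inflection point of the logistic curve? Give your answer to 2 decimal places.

12.80 weeks

Logistic growth is fastest at N = K/2 = 1054.5.
A = (K − N₀)/N₀ = 16.723. Set K/(1 + A·e^(−rt)) = K/2 → A·e^(−rt) = 1.
e^(−0.22t) = 1/16.723 = 0.059799, so t = ln(16.723)/0.22 = 2.8168/0.22 = 12.803.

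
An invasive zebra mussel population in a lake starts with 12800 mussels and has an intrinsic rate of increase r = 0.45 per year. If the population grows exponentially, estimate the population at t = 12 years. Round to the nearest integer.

N(t) = N₀·e^(rt) = 12800 × e^(0.45×12) = 12800 × e^5.4.
e^5.4 ≈ 221.41, so N ≈ 12800 × 221.41 = 2.834002×10^6.

2834002 mussels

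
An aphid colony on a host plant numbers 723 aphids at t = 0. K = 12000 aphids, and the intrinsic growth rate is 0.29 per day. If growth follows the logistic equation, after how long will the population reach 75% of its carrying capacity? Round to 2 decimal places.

13.26 days

A = (K − N₀)/N₀ = (12000 − 723)/723 = 15.598.
Solve 12000/(1 + 15.598·e^(−0.29t)) = 9000: 1 + 15.598·e^(−0.29t) = 1.3333, so e^(−0.29t) = 0.0213709.
−0.29·t = ln(0.0213709) = -3.8457, so t = 3.8457/0.29 = 13.261.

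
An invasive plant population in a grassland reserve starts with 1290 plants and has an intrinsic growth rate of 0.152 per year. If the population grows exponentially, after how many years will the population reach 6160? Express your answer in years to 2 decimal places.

10.29 years

Set N₀·e^(rt) = 6160: e^(0.152·t) = 6160/1290 = 4.7752.
0.152·t = ln(4.7752) = 1.5634, so t = 1.5634/0.152 = 10.286.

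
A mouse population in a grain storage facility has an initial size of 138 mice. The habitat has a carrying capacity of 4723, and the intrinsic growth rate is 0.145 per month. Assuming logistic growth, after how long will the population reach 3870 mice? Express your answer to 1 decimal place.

34.6 months

A = (K − N₀)/N₀ = (4723 − 138)/138 = 33.225.
Solve 4723/(1 + 33.225·e^(−0.145t)) = 3870: 1 + 33.225·e^(−0.145t) = 1.2204, so e^(−0.145t) = 0.00663404.
−0.145·t = ln(0.00663404) = -5.0155, so t = 5.0155/0.145 = 34.59.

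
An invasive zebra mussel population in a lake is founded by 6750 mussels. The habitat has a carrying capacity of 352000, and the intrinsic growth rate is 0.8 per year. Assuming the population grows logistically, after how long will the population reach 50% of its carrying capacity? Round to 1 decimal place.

A = (K − N₀)/N₀ = (352000 − 6750)/6750 = 51.148.
Solve 352000/(1 + 51.148·e^(−0.8t)) = 176000: 1 + 51.148·e^(−0.8t) = 2, so e^(−0.8t) = 0.019551.
−0.8·t = ln(0.019551) = -3.9347, so t = 3.9347/0.8 = 4.9184.

4.9 years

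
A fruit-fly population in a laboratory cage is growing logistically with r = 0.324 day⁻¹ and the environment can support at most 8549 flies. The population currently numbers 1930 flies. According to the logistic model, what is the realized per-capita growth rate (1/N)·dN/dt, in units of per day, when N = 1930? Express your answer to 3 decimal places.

0.251 per day

(1/N)·dN/dt = r(1 − N/K) = 0.324 × (1 − 1930/8549).
= 0.324 × 0.77424 = 0.25085.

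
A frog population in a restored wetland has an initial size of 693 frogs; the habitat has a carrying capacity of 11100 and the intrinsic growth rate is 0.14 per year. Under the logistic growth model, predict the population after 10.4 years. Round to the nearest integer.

2466 frogs

A = (K − N₀)/N₀ = (11100 − 693)/693 = 15.017.
N(t) = K/(1 + A·e^(−rt)) = 11100/(1 + 15.017×e^(−0.14×10.4)).
e^(−1.456) = 0.23317; denominator = 1 + 15.017×0.23317 = 4.5015.
N = 11100/4.5015 = 2465.82.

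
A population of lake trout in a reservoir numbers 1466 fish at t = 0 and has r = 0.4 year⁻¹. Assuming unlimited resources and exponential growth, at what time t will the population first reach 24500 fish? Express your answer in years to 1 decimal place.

7.0 years

Set N₀·e^(rt) = 24500: e^(0.4·t) = 24500/1466 = 16.712.
0.4·t = ln(16.712) = 2.8161, so t = 2.8161/0.4 = 7.0403.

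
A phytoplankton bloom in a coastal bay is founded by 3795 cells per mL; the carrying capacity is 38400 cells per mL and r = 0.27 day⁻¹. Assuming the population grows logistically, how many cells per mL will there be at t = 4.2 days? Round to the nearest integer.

9761 cells per mL

A = (K − N₀)/N₀ = (38400 − 3795)/3795 = 9.1186.
N(t) = K/(1 + A·e^(−rt)) = 38400/(1 + 9.1186×e^(−0.27×4.2)).
e^(−1.134) = 0.32174; denominator = 1 + 9.1186×0.32174 = 3.9338.
N = 38400/3.9338 = 9761.44.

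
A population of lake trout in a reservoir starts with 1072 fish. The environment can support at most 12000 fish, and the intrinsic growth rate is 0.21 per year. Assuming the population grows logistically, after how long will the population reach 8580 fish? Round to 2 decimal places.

A = (K − N₀)/N₀ = (12000 − 1072)/1072 = 10.194.
Solve 12000/(1 + 10.194·e^(−0.21t)) = 8580: 1 + 10.194·e^(−0.21t) = 1.3986, so e^(−0.21t) = 0.0391015.
−0.21·t = ln(0.0391015) = -3.2416, so t = 3.2416/0.21 = 15.436.

15.44 years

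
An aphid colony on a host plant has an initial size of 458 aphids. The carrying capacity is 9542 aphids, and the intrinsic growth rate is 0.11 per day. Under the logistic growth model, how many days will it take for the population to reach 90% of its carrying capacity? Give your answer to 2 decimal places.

47.13 days

A = (K − N₀)/N₀ = (9542 − 458)/458 = 19.834.
Solve 9542/(1 + 19.834·e^(−0.11t)) = 8587.8: 1 + 19.834·e^(−0.11t) = 1.1111, so e^(−0.11t) = 0.00560204.
−0.11·t = ln(0.00560204) = -5.1846, so t = 5.1846/0.11 = 47.133.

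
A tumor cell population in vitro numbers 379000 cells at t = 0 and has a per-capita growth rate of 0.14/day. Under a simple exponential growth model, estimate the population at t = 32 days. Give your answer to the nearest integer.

N(t) = N₀·e^(rt) = 379000 × e^(0.14×32) = 379000 × e^4.48.
e^4.48 ≈ 88.235, so N ≈ 379000 × 88.235 = 3.344094×10^7.

33440941 cells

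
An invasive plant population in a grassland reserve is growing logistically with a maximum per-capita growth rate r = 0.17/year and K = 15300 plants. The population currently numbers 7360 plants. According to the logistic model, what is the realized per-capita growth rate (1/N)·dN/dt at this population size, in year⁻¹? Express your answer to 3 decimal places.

0.088 per year

(1/N)·dN/dt = r(1 − N/K) = 0.17 × (1 − 7360/15300).
= 0.17 × 0.51895 = 0.088222.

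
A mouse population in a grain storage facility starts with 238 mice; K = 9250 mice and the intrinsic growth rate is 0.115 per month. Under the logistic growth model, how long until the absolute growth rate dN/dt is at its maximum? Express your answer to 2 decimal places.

31.60 months

Logistic growth is fastest at N = K/2 = 4625.
A = (K − N₀)/N₀ = 37.866. Set K/(1 + A·e^(−rt)) = K/2 → A·e^(−rt) = 1.
e^(−0.115t) = 1/37.866 = 0.0264092, so t = ln(37.866)/0.115 = 3.634/0.115 = 31.6.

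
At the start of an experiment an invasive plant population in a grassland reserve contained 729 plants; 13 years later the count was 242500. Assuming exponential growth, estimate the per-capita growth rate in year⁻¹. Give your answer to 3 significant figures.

0.447 per year

From N(t) = N₀·e^(rt): e^(r·13) = 242500/729 = 332.65.
r·13 = ln(332.65) = 5.8071, so r = 5.8071/13 = 0.4467.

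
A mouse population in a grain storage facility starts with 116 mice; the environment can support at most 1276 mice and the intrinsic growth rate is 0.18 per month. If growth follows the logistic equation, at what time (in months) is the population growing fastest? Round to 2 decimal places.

12.79 months

Logistic growth is fastest at N = K/2 = 638.
A = (K − N₀)/N₀ = 10. Set K/(1 + A·e^(−rt)) = K/2 → A·e^(−rt) = 1.
e^(−0.18t) = 1/10 = 0.1, so t = ln(10)/0.18 = 2.3026/0.18 = 12.792.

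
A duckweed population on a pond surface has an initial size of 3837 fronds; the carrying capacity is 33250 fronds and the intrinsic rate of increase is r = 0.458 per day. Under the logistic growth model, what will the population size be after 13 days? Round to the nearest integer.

A = (K − N₀)/N₀ = (33250 − 3837)/3837 = 7.6656.
N(t) = K/(1 + A·e^(−rt)) = 33250/(1 + 7.6656×e^(−0.458×13)).
e^(−5.954) = 0.0025954; denominator = 1 + 7.6656×0.0025954 = 1.0199.
N = 33250/1.0199 = 32601.4.

32601 fronds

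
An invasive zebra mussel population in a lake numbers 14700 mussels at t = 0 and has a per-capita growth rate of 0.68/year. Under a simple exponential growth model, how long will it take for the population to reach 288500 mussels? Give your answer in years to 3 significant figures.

4.38 years

Set N₀·e^(rt) = 288500: e^(0.68·t) = 288500/14700 = 19.626.
0.68·t = ln(19.626) = 2.9768, so t = 2.9768/0.68 = 4.3777.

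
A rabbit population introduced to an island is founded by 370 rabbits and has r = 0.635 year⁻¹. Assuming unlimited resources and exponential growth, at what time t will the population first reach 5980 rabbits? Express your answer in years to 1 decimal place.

Set N₀·e^(rt) = 5980: e^(0.635·t) = 5980/370 = 16.162.
0.635·t = ln(16.162) = 2.7827, so t = 2.7827/0.635 = 4.3822.

4.4 years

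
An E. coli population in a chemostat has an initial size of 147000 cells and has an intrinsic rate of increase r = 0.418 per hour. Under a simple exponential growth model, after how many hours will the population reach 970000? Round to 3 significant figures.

4.51 hours

Set N₀·e^(rt) = 970000: e^(0.418·t) = 970000/147000 = 6.5986.
0.418·t = ln(6.5986) = 1.8869, so t = 1.8869/0.418 = 4.514.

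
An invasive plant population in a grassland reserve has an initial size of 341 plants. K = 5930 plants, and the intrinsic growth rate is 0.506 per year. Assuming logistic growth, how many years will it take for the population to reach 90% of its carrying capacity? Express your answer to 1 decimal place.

A = (K − N₀)/N₀ = (5930 − 341)/341 = 16.39.
Solve 5930/(1 + 16.39·e^(−0.506t)) = 5337: 1 + 16.39·e^(−0.506t) = 1.1111, so e^(−0.506t) = 0.00677919.
−0.506·t = ln(0.00677919) = -4.9939, so t = 4.9939/0.506 = 9.8694.

9.9 years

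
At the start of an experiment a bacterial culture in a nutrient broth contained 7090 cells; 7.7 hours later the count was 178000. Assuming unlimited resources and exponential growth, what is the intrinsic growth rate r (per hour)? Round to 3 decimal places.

From N(t) = N₀·e^(rt): e^(r·7.7) = 178000/7090 = 25.106.
r·7.7 = ln(25.106) = 3.2231, so r = 3.2231/7.7 = 0.41858.

0.419 per hour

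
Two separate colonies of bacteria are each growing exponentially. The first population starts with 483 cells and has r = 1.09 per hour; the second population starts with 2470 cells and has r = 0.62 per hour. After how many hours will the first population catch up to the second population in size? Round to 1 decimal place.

Set 483·e^(1.09t) = 2470·e^(0.62t).
e^((1.09 − 0.62)t) = 2470/483 → e^(0.47·t) = 5.1139.
0.47·t = ln(5.1139) = 1.632, so t = 1.632/0.47 = 3.4722.

3.5 hours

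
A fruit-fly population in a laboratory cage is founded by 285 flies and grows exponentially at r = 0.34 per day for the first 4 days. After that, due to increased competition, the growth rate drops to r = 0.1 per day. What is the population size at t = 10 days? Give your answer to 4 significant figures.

Phase 1: N(4) = 285·e^(0.34×4) = 285·e^1.36 = 1110.42.
Phase 2 runs for 10 − 4 = 6 days at r = 0.1.
N(10) = 1110.42·e^(0.1×6) = 1110.42·e^0.6 = 2023.31.

2023 flies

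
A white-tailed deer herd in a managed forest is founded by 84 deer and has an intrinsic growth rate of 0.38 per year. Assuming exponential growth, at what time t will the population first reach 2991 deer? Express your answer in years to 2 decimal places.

9.40 years

Set N₀·e^(rt) = 2991: e^(0.38·t) = 2991/84 = 35.607.
0.38·t = ln(35.607) = 3.5725, so t = 3.5725/0.38 = 9.4014.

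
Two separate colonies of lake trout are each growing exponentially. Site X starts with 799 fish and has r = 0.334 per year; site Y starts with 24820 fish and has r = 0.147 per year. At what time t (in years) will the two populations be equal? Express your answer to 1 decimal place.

18.4 years

Set 799·e^(0.334t) = 24820·e^(0.147t).
e^((0.334 − 0.147)t) = 24820/799 → e^(0.187·t) = 31.064.
0.187·t = ln(31.064) = 3.436, so t = 3.436/0.187 = 18.375.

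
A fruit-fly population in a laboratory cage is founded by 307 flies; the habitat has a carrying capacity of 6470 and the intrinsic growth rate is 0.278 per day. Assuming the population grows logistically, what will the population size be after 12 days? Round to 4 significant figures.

A = (K − N₀)/N₀ = (6470 − 307)/307 = 20.075.
N(t) = K/(1 + A·e^(−rt)) = 6470/(1 + 20.075×e^(−0.278×12)).
e^(−3.336) = 0.035579; denominator = 1 + 20.075×0.035579 = 1.7142.
N = 6470/1.7142 = 3774.26.

3774 flies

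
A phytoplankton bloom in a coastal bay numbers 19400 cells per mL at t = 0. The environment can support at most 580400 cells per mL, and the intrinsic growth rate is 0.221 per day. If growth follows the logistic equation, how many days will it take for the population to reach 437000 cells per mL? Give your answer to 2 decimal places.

20.27 days

A = (K − N₀)/N₀ = (580400 − 19400)/19400 = 28.918.
Solve 580400/(1 + 28.918·e^(−0.221t)) = 437000: 1 + 28.918·e^(−0.221t) = 1.3281, so e^(−0.221t) = 0.0113477.
−0.221·t = ln(0.0113477) = -4.4787, so t = 4.4787/0.221 = 20.266.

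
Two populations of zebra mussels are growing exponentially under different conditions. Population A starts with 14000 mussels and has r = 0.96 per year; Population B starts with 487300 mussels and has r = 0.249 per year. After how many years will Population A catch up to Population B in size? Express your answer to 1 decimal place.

Set 14000·e^(0.96t) = 487300·e^(0.249t).
e^((0.96 − 0.249)t) = 487300/14000 → e^(0.711·t) = 34.807.
0.711·t = ln(34.807) = 3.5498, so t = 3.5498/0.711 = 4.9927.

5.0 years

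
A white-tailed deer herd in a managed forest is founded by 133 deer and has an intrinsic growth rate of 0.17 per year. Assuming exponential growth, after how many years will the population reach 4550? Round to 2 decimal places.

20.78 years

Set N₀·e^(rt) = 4550: e^(0.17·t) = 4550/133 = 34.211.
0.17·t = ln(34.211) = 3.5325, so t = 3.5325/0.17 = 20.78.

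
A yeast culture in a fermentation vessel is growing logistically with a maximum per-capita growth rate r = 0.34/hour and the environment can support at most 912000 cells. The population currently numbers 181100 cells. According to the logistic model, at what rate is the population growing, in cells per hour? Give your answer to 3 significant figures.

dN/dt = rN(1 − N/K) = 0.34 × 181100 × (1 − 181100/912000).
1 − 181100/912000 = 0.80143; dN/dt = 0.34 × 181100 × 0.80143 = 49347.

49300 cells per hour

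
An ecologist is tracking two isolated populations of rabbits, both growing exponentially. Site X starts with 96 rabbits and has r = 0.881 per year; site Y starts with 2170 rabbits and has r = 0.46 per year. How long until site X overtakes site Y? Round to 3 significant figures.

7.41 years

Set 96·e^(0.881t) = 2170·e^(0.46t).
e^((0.881 − 0.46)t) = 2170/96 → e^(0.421·t) = 22.604.
0.421·t = ln(22.604) = 3.1181, so t = 3.1181/0.421 = 7.4065.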